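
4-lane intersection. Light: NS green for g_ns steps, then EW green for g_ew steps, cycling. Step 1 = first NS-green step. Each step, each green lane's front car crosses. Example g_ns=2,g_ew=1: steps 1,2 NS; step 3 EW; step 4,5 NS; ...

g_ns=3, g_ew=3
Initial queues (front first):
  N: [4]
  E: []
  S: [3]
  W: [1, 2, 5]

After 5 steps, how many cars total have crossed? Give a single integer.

Step 1 [NS]: N:car4-GO,E:wait,S:car3-GO,W:wait | queues: N=0 E=0 S=0 W=3
Step 2 [NS]: N:empty,E:wait,S:empty,W:wait | queues: N=0 E=0 S=0 W=3
Step 3 [NS]: N:empty,E:wait,S:empty,W:wait | queues: N=0 E=0 S=0 W=3
Step 4 [EW]: N:wait,E:empty,S:wait,W:car1-GO | queues: N=0 E=0 S=0 W=2
Step 5 [EW]: N:wait,E:empty,S:wait,W:car2-GO | queues: N=0 E=0 S=0 W=1
Cars crossed by step 5: 4

Answer: 4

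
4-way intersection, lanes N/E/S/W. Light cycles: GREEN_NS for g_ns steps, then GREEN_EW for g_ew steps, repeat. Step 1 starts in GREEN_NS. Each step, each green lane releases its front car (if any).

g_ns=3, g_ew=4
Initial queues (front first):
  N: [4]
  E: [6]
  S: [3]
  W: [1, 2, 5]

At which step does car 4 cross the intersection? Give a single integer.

Step 1 [NS]: N:car4-GO,E:wait,S:car3-GO,W:wait | queues: N=0 E=1 S=0 W=3
Step 2 [NS]: N:empty,E:wait,S:empty,W:wait | queues: N=0 E=1 S=0 W=3
Step 3 [NS]: N:empty,E:wait,S:empty,W:wait | queues: N=0 E=1 S=0 W=3
Step 4 [EW]: N:wait,E:car6-GO,S:wait,W:car1-GO | queues: N=0 E=0 S=0 W=2
Step 5 [EW]: N:wait,E:empty,S:wait,W:car2-GO | queues: N=0 E=0 S=0 W=1
Step 6 [EW]: N:wait,E:empty,S:wait,W:car5-GO | queues: N=0 E=0 S=0 W=0
Car 4 crosses at step 1

1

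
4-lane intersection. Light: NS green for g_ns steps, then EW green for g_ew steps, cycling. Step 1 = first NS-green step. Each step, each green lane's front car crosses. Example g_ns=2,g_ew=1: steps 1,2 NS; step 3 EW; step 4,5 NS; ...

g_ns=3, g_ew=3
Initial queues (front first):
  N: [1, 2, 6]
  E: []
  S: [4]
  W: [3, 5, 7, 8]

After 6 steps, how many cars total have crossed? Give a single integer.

Answer: 7

Derivation:
Step 1 [NS]: N:car1-GO,E:wait,S:car4-GO,W:wait | queues: N=2 E=0 S=0 W=4
Step 2 [NS]: N:car2-GO,E:wait,S:empty,W:wait | queues: N=1 E=0 S=0 W=4
Step 3 [NS]: N:car6-GO,E:wait,S:empty,W:wait | queues: N=0 E=0 S=0 W=4
Step 4 [EW]: N:wait,E:empty,S:wait,W:car3-GO | queues: N=0 E=0 S=0 W=3
Step 5 [EW]: N:wait,E:empty,S:wait,W:car5-GO | queues: N=0 E=0 S=0 W=2
Step 6 [EW]: N:wait,E:empty,S:wait,W:car7-GO | queues: N=0 E=0 S=0 W=1
Cars crossed by step 6: 7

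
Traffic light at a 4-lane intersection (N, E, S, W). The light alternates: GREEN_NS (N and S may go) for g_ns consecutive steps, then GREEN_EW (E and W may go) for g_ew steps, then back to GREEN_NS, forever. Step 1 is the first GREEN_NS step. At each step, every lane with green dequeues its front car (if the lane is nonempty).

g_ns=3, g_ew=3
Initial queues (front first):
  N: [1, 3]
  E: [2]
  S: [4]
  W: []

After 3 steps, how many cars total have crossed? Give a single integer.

Step 1 [NS]: N:car1-GO,E:wait,S:car4-GO,W:wait | queues: N=1 E=1 S=0 W=0
Step 2 [NS]: N:car3-GO,E:wait,S:empty,W:wait | queues: N=0 E=1 S=0 W=0
Step 3 [NS]: N:empty,E:wait,S:empty,W:wait | queues: N=0 E=1 S=0 W=0
Cars crossed by step 3: 3

Answer: 3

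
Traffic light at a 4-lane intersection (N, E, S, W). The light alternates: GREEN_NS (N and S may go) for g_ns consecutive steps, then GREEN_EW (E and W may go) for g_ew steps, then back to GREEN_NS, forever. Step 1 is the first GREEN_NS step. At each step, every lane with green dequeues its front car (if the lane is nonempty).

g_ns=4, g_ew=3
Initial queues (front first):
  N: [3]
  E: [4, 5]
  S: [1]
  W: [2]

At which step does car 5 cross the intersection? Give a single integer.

Step 1 [NS]: N:car3-GO,E:wait,S:car1-GO,W:wait | queues: N=0 E=2 S=0 W=1
Step 2 [NS]: N:empty,E:wait,S:empty,W:wait | queues: N=0 E=2 S=0 W=1
Step 3 [NS]: N:empty,E:wait,S:empty,W:wait | queues: N=0 E=2 S=0 W=1
Step 4 [NS]: N:empty,E:wait,S:empty,W:wait | queues: N=0 E=2 S=0 W=1
Step 5 [EW]: N:wait,E:car4-GO,S:wait,W:car2-GO | queues: N=0 E=1 S=0 W=0
Step 6 [EW]: N:wait,E:car5-GO,S:wait,W:empty | queues: N=0 E=0 S=0 W=0
Car 5 crosses at step 6

6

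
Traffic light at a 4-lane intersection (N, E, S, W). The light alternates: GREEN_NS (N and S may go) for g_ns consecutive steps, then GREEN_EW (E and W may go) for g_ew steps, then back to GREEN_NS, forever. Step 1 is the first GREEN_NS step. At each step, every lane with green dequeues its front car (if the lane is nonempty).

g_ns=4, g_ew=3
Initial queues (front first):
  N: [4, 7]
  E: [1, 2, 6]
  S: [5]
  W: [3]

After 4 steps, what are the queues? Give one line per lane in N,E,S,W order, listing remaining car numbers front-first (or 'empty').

Step 1 [NS]: N:car4-GO,E:wait,S:car5-GO,W:wait | queues: N=1 E=3 S=0 W=1
Step 2 [NS]: N:car7-GO,E:wait,S:empty,W:wait | queues: N=0 E=3 S=0 W=1
Step 3 [NS]: N:empty,E:wait,S:empty,W:wait | queues: N=0 E=3 S=0 W=1
Step 4 [NS]: N:empty,E:wait,S:empty,W:wait | queues: N=0 E=3 S=0 W=1

N: empty
E: 1 2 6
S: empty
W: 3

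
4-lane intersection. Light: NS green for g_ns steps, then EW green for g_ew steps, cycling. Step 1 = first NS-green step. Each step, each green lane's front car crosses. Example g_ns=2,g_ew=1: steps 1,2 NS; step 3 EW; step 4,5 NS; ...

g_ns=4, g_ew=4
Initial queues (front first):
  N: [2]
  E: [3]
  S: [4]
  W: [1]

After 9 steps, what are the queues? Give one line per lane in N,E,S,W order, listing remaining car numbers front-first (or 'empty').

Step 1 [NS]: N:car2-GO,E:wait,S:car4-GO,W:wait | queues: N=0 E=1 S=0 W=1
Step 2 [NS]: N:empty,E:wait,S:empty,W:wait | queues: N=0 E=1 S=0 W=1
Step 3 [NS]: N:empty,E:wait,S:empty,W:wait | queues: N=0 E=1 S=0 W=1
Step 4 [NS]: N:empty,E:wait,S:empty,W:wait | queues: N=0 E=1 S=0 W=1
Step 5 [EW]: N:wait,E:car3-GO,S:wait,W:car1-GO | queues: N=0 E=0 S=0 W=0

N: empty
E: empty
S: empty
W: empty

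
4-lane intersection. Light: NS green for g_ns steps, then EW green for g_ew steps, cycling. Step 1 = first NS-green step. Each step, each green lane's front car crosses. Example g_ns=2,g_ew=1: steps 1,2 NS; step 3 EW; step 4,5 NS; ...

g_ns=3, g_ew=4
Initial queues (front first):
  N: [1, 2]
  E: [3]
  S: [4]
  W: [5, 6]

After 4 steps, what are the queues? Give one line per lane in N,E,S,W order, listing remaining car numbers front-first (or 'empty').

Step 1 [NS]: N:car1-GO,E:wait,S:car4-GO,W:wait | queues: N=1 E=1 S=0 W=2
Step 2 [NS]: N:car2-GO,E:wait,S:empty,W:wait | queues: N=0 E=1 S=0 W=2
Step 3 [NS]: N:empty,E:wait,S:empty,W:wait | queues: N=0 E=1 S=0 W=2
Step 4 [EW]: N:wait,E:car3-GO,S:wait,W:car5-GO | queues: N=0 E=0 S=0 W=1

N: empty
E: empty
S: empty
W: 6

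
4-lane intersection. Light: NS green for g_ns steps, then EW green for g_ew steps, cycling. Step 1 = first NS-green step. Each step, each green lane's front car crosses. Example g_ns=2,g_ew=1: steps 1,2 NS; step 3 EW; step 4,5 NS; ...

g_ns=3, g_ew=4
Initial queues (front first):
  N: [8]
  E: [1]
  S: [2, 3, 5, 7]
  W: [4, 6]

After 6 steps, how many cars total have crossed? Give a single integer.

Answer: 7

Derivation:
Step 1 [NS]: N:car8-GO,E:wait,S:car2-GO,W:wait | queues: N=0 E=1 S=3 W=2
Step 2 [NS]: N:empty,E:wait,S:car3-GO,W:wait | queues: N=0 E=1 S=2 W=2
Step 3 [NS]: N:empty,E:wait,S:car5-GO,W:wait | queues: N=0 E=1 S=1 W=2
Step 4 [EW]: N:wait,E:car1-GO,S:wait,W:car4-GO | queues: N=0 E=0 S=1 W=1
Step 5 [EW]: N:wait,E:empty,S:wait,W:car6-GO | queues: N=0 E=0 S=1 W=0
Step 6 [EW]: N:wait,E:empty,S:wait,W:empty | queues: N=0 E=0 S=1 W=0
Cars crossed by step 6: 7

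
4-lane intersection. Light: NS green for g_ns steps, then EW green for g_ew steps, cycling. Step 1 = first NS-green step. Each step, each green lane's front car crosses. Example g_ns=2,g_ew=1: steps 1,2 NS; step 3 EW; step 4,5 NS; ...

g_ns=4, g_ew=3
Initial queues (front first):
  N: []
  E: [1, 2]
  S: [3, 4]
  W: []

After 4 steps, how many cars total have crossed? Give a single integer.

Answer: 2

Derivation:
Step 1 [NS]: N:empty,E:wait,S:car3-GO,W:wait | queues: N=0 E=2 S=1 W=0
Step 2 [NS]: N:empty,E:wait,S:car4-GO,W:wait | queues: N=0 E=2 S=0 W=0
Step 3 [NS]: N:empty,E:wait,S:empty,W:wait | queues: N=0 E=2 S=0 W=0
Step 4 [NS]: N:empty,E:wait,S:empty,W:wait | queues: N=0 E=2 S=0 W=0
Cars crossed by step 4: 2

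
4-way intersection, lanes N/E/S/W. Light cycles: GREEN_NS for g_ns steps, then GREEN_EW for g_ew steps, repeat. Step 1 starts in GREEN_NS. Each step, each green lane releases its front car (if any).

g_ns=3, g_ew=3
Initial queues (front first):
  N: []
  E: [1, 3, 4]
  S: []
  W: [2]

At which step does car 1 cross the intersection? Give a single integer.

Step 1 [NS]: N:empty,E:wait,S:empty,W:wait | queues: N=0 E=3 S=0 W=1
Step 2 [NS]: N:empty,E:wait,S:empty,W:wait | queues: N=0 E=3 S=0 W=1
Step 3 [NS]: N:empty,E:wait,S:empty,W:wait | queues: N=0 E=3 S=0 W=1
Step 4 [EW]: N:wait,E:car1-GO,S:wait,W:car2-GO | queues: N=0 E=2 S=0 W=0
Step 5 [EW]: N:wait,E:car3-GO,S:wait,W:empty | queues: N=0 E=1 S=0 W=0
Step 6 [EW]: N:wait,E:car4-GO,S:wait,W:empty | queues: N=0 E=0 S=0 W=0
Car 1 crosses at step 4

4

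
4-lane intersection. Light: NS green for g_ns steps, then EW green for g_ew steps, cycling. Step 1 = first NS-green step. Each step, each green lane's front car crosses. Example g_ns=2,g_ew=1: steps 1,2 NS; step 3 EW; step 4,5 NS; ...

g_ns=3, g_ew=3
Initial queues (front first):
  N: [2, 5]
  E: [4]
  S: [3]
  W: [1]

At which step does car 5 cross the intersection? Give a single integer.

Step 1 [NS]: N:car2-GO,E:wait,S:car3-GO,W:wait | queues: N=1 E=1 S=0 W=1
Step 2 [NS]: N:car5-GO,E:wait,S:empty,W:wait | queues: N=0 E=1 S=0 W=1
Step 3 [NS]: N:empty,E:wait,S:empty,W:wait | queues: N=0 E=1 S=0 W=1
Step 4 [EW]: N:wait,E:car4-GO,S:wait,W:car1-GO | queues: N=0 E=0 S=0 W=0
Car 5 crosses at step 2

2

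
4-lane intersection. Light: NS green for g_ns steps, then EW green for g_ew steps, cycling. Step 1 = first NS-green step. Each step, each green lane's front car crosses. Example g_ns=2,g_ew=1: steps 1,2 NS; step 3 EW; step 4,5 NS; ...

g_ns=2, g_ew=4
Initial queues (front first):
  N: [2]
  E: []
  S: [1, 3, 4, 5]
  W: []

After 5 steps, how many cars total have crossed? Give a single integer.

Answer: 3

Derivation:
Step 1 [NS]: N:car2-GO,E:wait,S:car1-GO,W:wait | queues: N=0 E=0 S=3 W=0
Step 2 [NS]: N:empty,E:wait,S:car3-GO,W:wait | queues: N=0 E=0 S=2 W=0
Step 3 [EW]: N:wait,E:empty,S:wait,W:empty | queues: N=0 E=0 S=2 W=0
Step 4 [EW]: N:wait,E:empty,S:wait,W:empty | queues: N=0 E=0 S=2 W=0
Step 5 [EW]: N:wait,E:empty,S:wait,W:empty | queues: N=0 E=0 S=2 W=0
Cars crossed by step 5: 3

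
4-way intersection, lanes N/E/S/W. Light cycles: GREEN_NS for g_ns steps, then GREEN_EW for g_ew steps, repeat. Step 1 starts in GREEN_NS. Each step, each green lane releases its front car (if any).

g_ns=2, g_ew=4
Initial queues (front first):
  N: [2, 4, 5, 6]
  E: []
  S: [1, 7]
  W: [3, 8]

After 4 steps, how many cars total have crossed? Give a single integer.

Step 1 [NS]: N:car2-GO,E:wait,S:car1-GO,W:wait | queues: N=3 E=0 S=1 W=2
Step 2 [NS]: N:car4-GO,E:wait,S:car7-GO,W:wait | queues: N=2 E=0 S=0 W=2
Step 3 [EW]: N:wait,E:empty,S:wait,W:car3-GO | queues: N=2 E=0 S=0 W=1
Step 4 [EW]: N:wait,E:empty,S:wait,W:car8-GO | queues: N=2 E=0 S=0 W=0
Cars crossed by step 4: 6

Answer: 6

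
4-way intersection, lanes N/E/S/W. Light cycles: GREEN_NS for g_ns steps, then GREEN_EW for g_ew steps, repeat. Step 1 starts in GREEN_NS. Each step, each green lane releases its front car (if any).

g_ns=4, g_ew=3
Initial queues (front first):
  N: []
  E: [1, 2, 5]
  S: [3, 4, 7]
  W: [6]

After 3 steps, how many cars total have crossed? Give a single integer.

Step 1 [NS]: N:empty,E:wait,S:car3-GO,W:wait | queues: N=0 E=3 S=2 W=1
Step 2 [NS]: N:empty,E:wait,S:car4-GO,W:wait | queues: N=0 E=3 S=1 W=1
Step 3 [NS]: N:empty,E:wait,S:car7-GO,W:wait | queues: N=0 E=3 S=0 W=1
Cars crossed by step 3: 3

Answer: 3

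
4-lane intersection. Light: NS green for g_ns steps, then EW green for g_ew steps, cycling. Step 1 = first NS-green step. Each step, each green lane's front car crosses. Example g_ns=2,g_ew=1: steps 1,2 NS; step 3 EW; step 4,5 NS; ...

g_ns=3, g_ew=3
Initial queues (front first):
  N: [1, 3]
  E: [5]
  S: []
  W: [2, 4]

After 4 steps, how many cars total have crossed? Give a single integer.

Answer: 4

Derivation:
Step 1 [NS]: N:car1-GO,E:wait,S:empty,W:wait | queues: N=1 E=1 S=0 W=2
Step 2 [NS]: N:car3-GO,E:wait,S:empty,W:wait | queues: N=0 E=1 S=0 W=2
Step 3 [NS]: N:empty,E:wait,S:empty,W:wait | queues: N=0 E=1 S=0 W=2
Step 4 [EW]: N:wait,E:car5-GO,S:wait,W:car2-GO | queues: N=0 E=0 S=0 W=1
Cars crossed by step 4: 4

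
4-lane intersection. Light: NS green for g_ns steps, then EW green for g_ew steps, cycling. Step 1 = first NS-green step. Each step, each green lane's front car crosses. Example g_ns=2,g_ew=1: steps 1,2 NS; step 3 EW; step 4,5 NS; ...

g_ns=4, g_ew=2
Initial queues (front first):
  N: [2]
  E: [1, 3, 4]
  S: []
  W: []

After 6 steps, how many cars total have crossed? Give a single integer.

Step 1 [NS]: N:car2-GO,E:wait,S:empty,W:wait | queues: N=0 E=3 S=0 W=0
Step 2 [NS]: N:empty,E:wait,S:empty,W:wait | queues: N=0 E=3 S=0 W=0
Step 3 [NS]: N:empty,E:wait,S:empty,W:wait | queues: N=0 E=3 S=0 W=0
Step 4 [NS]: N:empty,E:wait,S:empty,W:wait | queues: N=0 E=3 S=0 W=0
Step 5 [EW]: N:wait,E:car1-GO,S:wait,W:empty | queues: N=0 E=2 S=0 W=0
Step 6 [EW]: N:wait,E:car3-GO,S:wait,W:empty | queues: N=0 E=1 S=0 W=0
Cars crossed by step 6: 3

Answer: 3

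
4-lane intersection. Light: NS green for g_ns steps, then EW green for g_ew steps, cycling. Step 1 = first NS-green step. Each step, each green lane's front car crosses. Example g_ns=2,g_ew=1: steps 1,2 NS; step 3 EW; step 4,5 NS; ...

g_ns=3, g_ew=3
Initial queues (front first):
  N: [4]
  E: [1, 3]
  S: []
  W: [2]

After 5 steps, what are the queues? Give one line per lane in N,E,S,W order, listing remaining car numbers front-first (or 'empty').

Step 1 [NS]: N:car4-GO,E:wait,S:empty,W:wait | queues: N=0 E=2 S=0 W=1
Step 2 [NS]: N:empty,E:wait,S:empty,W:wait | queues: N=0 E=2 S=0 W=1
Step 3 [NS]: N:empty,E:wait,S:empty,W:wait | queues: N=0 E=2 S=0 W=1
Step 4 [EW]: N:wait,E:car1-GO,S:wait,W:car2-GO | queues: N=0 E=1 S=0 W=0
Step 5 [EW]: N:wait,E:car3-GO,S:wait,W:empty | queues: N=0 E=0 S=0 W=0

N: empty
E: empty
S: empty
W: empty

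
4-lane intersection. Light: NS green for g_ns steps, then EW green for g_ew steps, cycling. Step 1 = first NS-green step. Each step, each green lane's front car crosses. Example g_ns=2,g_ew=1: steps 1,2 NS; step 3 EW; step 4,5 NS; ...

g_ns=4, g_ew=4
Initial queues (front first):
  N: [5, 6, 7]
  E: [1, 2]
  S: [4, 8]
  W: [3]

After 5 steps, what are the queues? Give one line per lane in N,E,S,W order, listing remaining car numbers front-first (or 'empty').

Step 1 [NS]: N:car5-GO,E:wait,S:car4-GO,W:wait | queues: N=2 E=2 S=1 W=1
Step 2 [NS]: N:car6-GO,E:wait,S:car8-GO,W:wait | queues: N=1 E=2 S=0 W=1
Step 3 [NS]: N:car7-GO,E:wait,S:empty,W:wait | queues: N=0 E=2 S=0 W=1
Step 4 [NS]: N:empty,E:wait,S:empty,W:wait | queues: N=0 E=2 S=0 W=1
Step 5 [EW]: N:wait,E:car1-GO,S:wait,W:car3-GO | queues: N=0 E=1 S=0 W=0

N: empty
E: 2
S: empty
W: empty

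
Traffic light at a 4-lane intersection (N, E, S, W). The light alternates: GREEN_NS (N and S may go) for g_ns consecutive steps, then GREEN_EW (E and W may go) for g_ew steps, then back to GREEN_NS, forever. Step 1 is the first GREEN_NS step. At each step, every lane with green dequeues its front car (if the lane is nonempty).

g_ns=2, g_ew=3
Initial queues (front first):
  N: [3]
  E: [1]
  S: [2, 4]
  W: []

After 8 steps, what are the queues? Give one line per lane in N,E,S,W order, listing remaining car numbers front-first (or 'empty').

Step 1 [NS]: N:car3-GO,E:wait,S:car2-GO,W:wait | queues: N=0 E=1 S=1 W=0
Step 2 [NS]: N:empty,E:wait,S:car4-GO,W:wait | queues: N=0 E=1 S=0 W=0
Step 3 [EW]: N:wait,E:car1-GO,S:wait,W:empty | queues: N=0 E=0 S=0 W=0

N: empty
E: empty
S: empty
W: empty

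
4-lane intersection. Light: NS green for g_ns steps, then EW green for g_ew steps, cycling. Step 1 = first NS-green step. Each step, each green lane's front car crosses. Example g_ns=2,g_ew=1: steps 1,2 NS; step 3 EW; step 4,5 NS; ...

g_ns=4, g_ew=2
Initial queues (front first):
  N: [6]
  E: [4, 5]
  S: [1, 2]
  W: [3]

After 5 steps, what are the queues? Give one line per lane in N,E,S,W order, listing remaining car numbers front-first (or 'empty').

Step 1 [NS]: N:car6-GO,E:wait,S:car1-GO,W:wait | queues: N=0 E=2 S=1 W=1
Step 2 [NS]: N:empty,E:wait,S:car2-GO,W:wait | queues: N=0 E=2 S=0 W=1
Step 3 [NS]: N:empty,E:wait,S:empty,W:wait | queues: N=0 E=2 S=0 W=1
Step 4 [NS]: N:empty,E:wait,S:empty,W:wait | queues: N=0 E=2 S=0 W=1
Step 5 [EW]: N:wait,E:car4-GO,S:wait,W:car3-GO | queues: N=0 E=1 S=0 W=0

N: empty
E: 5
S: empty
W: empty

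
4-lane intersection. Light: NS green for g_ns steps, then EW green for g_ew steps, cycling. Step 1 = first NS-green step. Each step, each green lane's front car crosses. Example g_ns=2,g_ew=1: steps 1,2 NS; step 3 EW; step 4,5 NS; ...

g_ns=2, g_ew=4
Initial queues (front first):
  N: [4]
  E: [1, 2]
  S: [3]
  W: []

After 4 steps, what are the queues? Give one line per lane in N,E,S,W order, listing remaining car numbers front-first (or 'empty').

Step 1 [NS]: N:car4-GO,E:wait,S:car3-GO,W:wait | queues: N=0 E=2 S=0 W=0
Step 2 [NS]: N:empty,E:wait,S:empty,W:wait | queues: N=0 E=2 S=0 W=0
Step 3 [EW]: N:wait,E:car1-GO,S:wait,W:empty | queues: N=0 E=1 S=0 W=0
Step 4 [EW]: N:wait,E:car2-GO,S:wait,W:empty | queues: N=0 E=0 S=0 W=0

N: empty
E: empty
S: empty
W: empty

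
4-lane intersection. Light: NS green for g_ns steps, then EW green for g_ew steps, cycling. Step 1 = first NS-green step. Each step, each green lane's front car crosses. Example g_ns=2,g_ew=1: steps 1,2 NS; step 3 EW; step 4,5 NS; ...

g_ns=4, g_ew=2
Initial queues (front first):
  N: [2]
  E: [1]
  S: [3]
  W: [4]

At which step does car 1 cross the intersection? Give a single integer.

Step 1 [NS]: N:car2-GO,E:wait,S:car3-GO,W:wait | queues: N=0 E=1 S=0 W=1
Step 2 [NS]: N:empty,E:wait,S:empty,W:wait | queues: N=0 E=1 S=0 W=1
Step 3 [NS]: N:empty,E:wait,S:empty,W:wait | queues: N=0 E=1 S=0 W=1
Step 4 [NS]: N:empty,E:wait,S:empty,W:wait | queues: N=0 E=1 S=0 W=1
Step 5 [EW]: N:wait,E:car1-GO,S:wait,W:car4-GO | queues: N=0 E=0 S=0 W=0
Car 1 crosses at step 5

5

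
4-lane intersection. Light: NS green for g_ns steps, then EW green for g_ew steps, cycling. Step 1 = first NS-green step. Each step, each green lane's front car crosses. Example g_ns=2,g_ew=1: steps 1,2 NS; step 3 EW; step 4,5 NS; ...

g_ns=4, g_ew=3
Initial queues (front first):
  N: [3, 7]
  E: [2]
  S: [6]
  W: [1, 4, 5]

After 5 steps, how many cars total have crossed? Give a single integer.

Answer: 5

Derivation:
Step 1 [NS]: N:car3-GO,E:wait,S:car6-GO,W:wait | queues: N=1 E=1 S=0 W=3
Step 2 [NS]: N:car7-GO,E:wait,S:empty,W:wait | queues: N=0 E=1 S=0 W=3
Step 3 [NS]: N:empty,E:wait,S:empty,W:wait | queues: N=0 E=1 S=0 W=3
Step 4 [NS]: N:empty,E:wait,S:empty,W:wait | queues: N=0 E=1 S=0 W=3
Step 5 [EW]: N:wait,E:car2-GO,S:wait,W:car1-GO | queues: N=0 E=0 S=0 W=2
Cars crossed by step 5: 5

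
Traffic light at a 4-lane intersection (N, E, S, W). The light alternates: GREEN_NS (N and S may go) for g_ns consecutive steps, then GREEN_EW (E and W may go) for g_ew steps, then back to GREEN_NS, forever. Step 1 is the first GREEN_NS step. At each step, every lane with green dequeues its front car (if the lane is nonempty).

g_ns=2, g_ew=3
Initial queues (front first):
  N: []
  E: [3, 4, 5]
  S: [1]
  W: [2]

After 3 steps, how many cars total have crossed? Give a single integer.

Step 1 [NS]: N:empty,E:wait,S:car1-GO,W:wait | queues: N=0 E=3 S=0 W=1
Step 2 [NS]: N:empty,E:wait,S:empty,W:wait | queues: N=0 E=3 S=0 W=1
Step 3 [EW]: N:wait,E:car3-GO,S:wait,W:car2-GO | queues: N=0 E=2 S=0 W=0
Cars crossed by step 3: 3

Answer: 3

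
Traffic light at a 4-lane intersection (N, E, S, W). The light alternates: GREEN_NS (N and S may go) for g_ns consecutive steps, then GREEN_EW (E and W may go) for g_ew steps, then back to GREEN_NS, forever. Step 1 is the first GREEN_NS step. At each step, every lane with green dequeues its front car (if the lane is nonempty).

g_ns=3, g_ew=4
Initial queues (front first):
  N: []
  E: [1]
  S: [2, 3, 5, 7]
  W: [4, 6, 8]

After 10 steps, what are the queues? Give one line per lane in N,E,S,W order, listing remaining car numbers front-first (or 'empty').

Step 1 [NS]: N:empty,E:wait,S:car2-GO,W:wait | queues: N=0 E=1 S=3 W=3
Step 2 [NS]: N:empty,E:wait,S:car3-GO,W:wait | queues: N=0 E=1 S=2 W=3
Step 3 [NS]: N:empty,E:wait,S:car5-GO,W:wait | queues: N=0 E=1 S=1 W=3
Step 4 [EW]: N:wait,E:car1-GO,S:wait,W:car4-GO | queues: N=0 E=0 S=1 W=2
Step 5 [EW]: N:wait,E:empty,S:wait,W:car6-GO | queues: N=0 E=0 S=1 W=1
Step 6 [EW]: N:wait,E:empty,S:wait,W:car8-GO | queues: N=0 E=0 S=1 W=0
Step 7 [EW]: N:wait,E:empty,S:wait,W:empty | queues: N=0 E=0 S=1 W=0
Step 8 [NS]: N:empty,E:wait,S:car7-GO,W:wait | queues: N=0 E=0 S=0 W=0

N: empty
E: empty
S: empty
W: empty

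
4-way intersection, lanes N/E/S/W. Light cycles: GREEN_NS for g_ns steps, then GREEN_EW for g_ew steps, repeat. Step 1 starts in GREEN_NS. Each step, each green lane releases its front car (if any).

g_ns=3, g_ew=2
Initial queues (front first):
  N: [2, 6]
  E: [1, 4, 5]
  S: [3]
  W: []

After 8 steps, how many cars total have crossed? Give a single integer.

Answer: 5

Derivation:
Step 1 [NS]: N:car2-GO,E:wait,S:car3-GO,W:wait | queues: N=1 E=3 S=0 W=0
Step 2 [NS]: N:car6-GO,E:wait,S:empty,W:wait | queues: N=0 E=3 S=0 W=0
Step 3 [NS]: N:empty,E:wait,S:empty,W:wait | queues: N=0 E=3 S=0 W=0
Step 4 [EW]: N:wait,E:car1-GO,S:wait,W:empty | queues: N=0 E=2 S=0 W=0
Step 5 [EW]: N:wait,E:car4-GO,S:wait,W:empty | queues: N=0 E=1 S=0 W=0
Step 6 [NS]: N:empty,E:wait,S:empty,W:wait | queues: N=0 E=1 S=0 W=0
Step 7 [NS]: N:empty,E:wait,S:empty,W:wait | queues: N=0 E=1 S=0 W=0
Step 8 [NS]: N:empty,E:wait,S:empty,W:wait | queues: N=0 E=1 S=0 W=0
Cars crossed by step 8: 5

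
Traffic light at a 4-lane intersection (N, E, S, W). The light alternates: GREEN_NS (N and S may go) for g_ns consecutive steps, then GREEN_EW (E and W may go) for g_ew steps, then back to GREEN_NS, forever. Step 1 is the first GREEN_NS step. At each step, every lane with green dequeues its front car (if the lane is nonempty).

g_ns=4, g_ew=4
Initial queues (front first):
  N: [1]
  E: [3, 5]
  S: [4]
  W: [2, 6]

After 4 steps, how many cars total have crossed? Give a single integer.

Step 1 [NS]: N:car1-GO,E:wait,S:car4-GO,W:wait | queues: N=0 E=2 S=0 W=2
Step 2 [NS]: N:empty,E:wait,S:empty,W:wait | queues: N=0 E=2 S=0 W=2
Step 3 [NS]: N:empty,E:wait,S:empty,W:wait | queues: N=0 E=2 S=0 W=2
Step 4 [NS]: N:empty,E:wait,S:empty,W:wait | queues: N=0 E=2 S=0 W=2
Cars crossed by step 4: 2

Answer: 2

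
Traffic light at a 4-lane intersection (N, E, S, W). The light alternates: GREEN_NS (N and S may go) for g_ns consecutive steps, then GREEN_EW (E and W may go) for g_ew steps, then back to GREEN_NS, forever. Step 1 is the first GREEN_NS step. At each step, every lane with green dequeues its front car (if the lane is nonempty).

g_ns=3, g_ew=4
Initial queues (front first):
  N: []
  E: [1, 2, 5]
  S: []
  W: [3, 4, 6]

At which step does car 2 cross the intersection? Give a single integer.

Step 1 [NS]: N:empty,E:wait,S:empty,W:wait | queues: N=0 E=3 S=0 W=3
Step 2 [NS]: N:empty,E:wait,S:empty,W:wait | queues: N=0 E=3 S=0 W=3
Step 3 [NS]: N:empty,E:wait,S:empty,W:wait | queues: N=0 E=3 S=0 W=3
Step 4 [EW]: N:wait,E:car1-GO,S:wait,W:car3-GO | queues: N=0 E=2 S=0 W=2
Step 5 [EW]: N:wait,E:car2-GO,S:wait,W:car4-GO | queues: N=0 E=1 S=0 W=1
Step 6 [EW]: N:wait,E:car5-GO,S:wait,W:car6-GO | queues: N=0 E=0 S=0 W=0
Car 2 crosses at step 5

5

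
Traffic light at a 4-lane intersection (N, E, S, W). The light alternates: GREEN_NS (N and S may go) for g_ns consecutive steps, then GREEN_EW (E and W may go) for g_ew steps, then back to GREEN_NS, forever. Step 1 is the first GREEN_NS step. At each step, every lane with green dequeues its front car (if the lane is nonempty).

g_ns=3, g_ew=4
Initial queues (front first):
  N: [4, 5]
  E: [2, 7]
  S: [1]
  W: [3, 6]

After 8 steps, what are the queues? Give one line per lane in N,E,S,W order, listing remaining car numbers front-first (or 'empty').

Step 1 [NS]: N:car4-GO,E:wait,S:car1-GO,W:wait | queues: N=1 E=2 S=0 W=2
Step 2 [NS]: N:car5-GO,E:wait,S:empty,W:wait | queues: N=0 E=2 S=0 W=2
Step 3 [NS]: N:empty,E:wait,S:empty,W:wait | queues: N=0 E=2 S=0 W=2
Step 4 [EW]: N:wait,E:car2-GO,S:wait,W:car3-GO | queues: N=0 E=1 S=0 W=1
Step 5 [EW]: N:wait,E:car7-GO,S:wait,W:car6-GO | queues: N=0 E=0 S=0 W=0

N: empty
E: empty
S: empty
W: empty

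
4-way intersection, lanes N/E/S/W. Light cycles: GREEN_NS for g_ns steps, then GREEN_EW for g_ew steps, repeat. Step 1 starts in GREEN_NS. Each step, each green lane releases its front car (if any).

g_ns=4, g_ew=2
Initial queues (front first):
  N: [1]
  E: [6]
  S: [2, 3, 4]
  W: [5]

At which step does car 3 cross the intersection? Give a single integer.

Step 1 [NS]: N:car1-GO,E:wait,S:car2-GO,W:wait | queues: N=0 E=1 S=2 W=1
Step 2 [NS]: N:empty,E:wait,S:car3-GO,W:wait | queues: N=0 E=1 S=1 W=1
Step 3 [NS]: N:empty,E:wait,S:car4-GO,W:wait | queues: N=0 E=1 S=0 W=1
Step 4 [NS]: N:empty,E:wait,S:empty,W:wait | queues: N=0 E=1 S=0 W=1
Step 5 [EW]: N:wait,E:car6-GO,S:wait,W:car5-GO | queues: N=0 E=0 S=0 W=0
Car 3 crosses at step 2

2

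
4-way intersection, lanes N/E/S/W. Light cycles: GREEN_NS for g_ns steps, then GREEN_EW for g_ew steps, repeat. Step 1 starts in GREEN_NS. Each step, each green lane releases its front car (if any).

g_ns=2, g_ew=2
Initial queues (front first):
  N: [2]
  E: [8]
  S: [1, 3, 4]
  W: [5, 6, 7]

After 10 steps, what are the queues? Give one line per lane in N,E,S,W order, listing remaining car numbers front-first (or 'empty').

Step 1 [NS]: N:car2-GO,E:wait,S:car1-GO,W:wait | queues: N=0 E=1 S=2 W=3
Step 2 [NS]: N:empty,E:wait,S:car3-GO,W:wait | queues: N=0 E=1 S=1 W=3
Step 3 [EW]: N:wait,E:car8-GO,S:wait,W:car5-GO | queues: N=0 E=0 S=1 W=2
Step 4 [EW]: N:wait,E:empty,S:wait,W:car6-GO | queues: N=0 E=0 S=1 W=1
Step 5 [NS]: N:empty,E:wait,S:car4-GO,W:wait | queues: N=0 E=0 S=0 W=1
Step 6 [NS]: N:empty,E:wait,S:empty,W:wait | queues: N=0 E=0 S=0 W=1
Step 7 [EW]: N:wait,E:empty,S:wait,W:car7-GO | queues: N=0 E=0 S=0 W=0

N: empty
E: empty
S: empty
W: empty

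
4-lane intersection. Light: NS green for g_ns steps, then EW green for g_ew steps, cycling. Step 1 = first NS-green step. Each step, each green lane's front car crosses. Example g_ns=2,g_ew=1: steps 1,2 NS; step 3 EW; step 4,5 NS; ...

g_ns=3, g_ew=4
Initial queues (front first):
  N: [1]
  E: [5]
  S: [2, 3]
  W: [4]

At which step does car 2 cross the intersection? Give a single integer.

Step 1 [NS]: N:car1-GO,E:wait,S:car2-GO,W:wait | queues: N=0 E=1 S=1 W=1
Step 2 [NS]: N:empty,E:wait,S:car3-GO,W:wait | queues: N=0 E=1 S=0 W=1
Step 3 [NS]: N:empty,E:wait,S:empty,W:wait | queues: N=0 E=1 S=0 W=1
Step 4 [EW]: N:wait,E:car5-GO,S:wait,W:car4-GO | queues: N=0 E=0 S=0 W=0
Car 2 crosses at step 1

1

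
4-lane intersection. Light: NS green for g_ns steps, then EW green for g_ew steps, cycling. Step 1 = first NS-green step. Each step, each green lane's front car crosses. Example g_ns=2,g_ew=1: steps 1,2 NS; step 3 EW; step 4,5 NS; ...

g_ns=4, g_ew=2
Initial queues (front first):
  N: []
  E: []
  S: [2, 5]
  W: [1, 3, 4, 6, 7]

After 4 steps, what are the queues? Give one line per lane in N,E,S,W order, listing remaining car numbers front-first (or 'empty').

Step 1 [NS]: N:empty,E:wait,S:car2-GO,W:wait | queues: N=0 E=0 S=1 W=5
Step 2 [NS]: N:empty,E:wait,S:car5-GO,W:wait | queues: N=0 E=0 S=0 W=5
Step 3 [NS]: N:empty,E:wait,S:empty,W:wait | queues: N=0 E=0 S=0 W=5
Step 4 [NS]: N:empty,E:wait,S:empty,W:wait | queues: N=0 E=0 S=0 W=5

N: empty
E: empty
S: empty
W: 1 3 4 6 7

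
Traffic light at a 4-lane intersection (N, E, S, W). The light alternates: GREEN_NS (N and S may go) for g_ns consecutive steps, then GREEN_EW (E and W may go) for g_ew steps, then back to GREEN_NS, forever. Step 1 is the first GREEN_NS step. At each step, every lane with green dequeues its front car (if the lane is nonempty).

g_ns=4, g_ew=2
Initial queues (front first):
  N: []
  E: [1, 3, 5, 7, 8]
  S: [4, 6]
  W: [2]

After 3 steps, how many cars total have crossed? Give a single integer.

Step 1 [NS]: N:empty,E:wait,S:car4-GO,W:wait | queues: N=0 E=5 S=1 W=1
Step 2 [NS]: N:empty,E:wait,S:car6-GO,W:wait | queues: N=0 E=5 S=0 W=1
Step 3 [NS]: N:empty,E:wait,S:empty,W:wait | queues: N=0 E=5 S=0 W=1
Cars crossed by step 3: 2

Answer: 2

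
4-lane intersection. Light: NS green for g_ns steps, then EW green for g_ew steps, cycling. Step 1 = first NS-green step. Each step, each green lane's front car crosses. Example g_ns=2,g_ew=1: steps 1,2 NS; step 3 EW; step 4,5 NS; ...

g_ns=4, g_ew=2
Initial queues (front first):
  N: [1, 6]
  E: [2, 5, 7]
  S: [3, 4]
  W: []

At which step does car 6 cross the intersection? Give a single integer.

Step 1 [NS]: N:car1-GO,E:wait,S:car3-GO,W:wait | queues: N=1 E=3 S=1 W=0
Step 2 [NS]: N:car6-GO,E:wait,S:car4-GO,W:wait | queues: N=0 E=3 S=0 W=0
Step 3 [NS]: N:empty,E:wait,S:empty,W:wait | queues: N=0 E=3 S=0 W=0
Step 4 [NS]: N:empty,E:wait,S:empty,W:wait | queues: N=0 E=3 S=0 W=0
Step 5 [EW]: N:wait,E:car2-GO,S:wait,W:empty | queues: N=0 E=2 S=0 W=0
Step 6 [EW]: N:wait,E:car5-GO,S:wait,W:empty | queues: N=0 E=1 S=0 W=0
Step 7 [NS]: N:empty,E:wait,S:empty,W:wait | queues: N=0 E=1 S=0 W=0
Step 8 [NS]: N:empty,E:wait,S:empty,W:wait | queues: N=0 E=1 S=0 W=0
Step 9 [NS]: N:empty,E:wait,S:empty,W:wait | queues: N=0 E=1 S=0 W=0
Step 10 [NS]: N:empty,E:wait,S:empty,W:wait | queues: N=0 E=1 S=0 W=0
Step 11 [EW]: N:wait,E:car7-GO,S:wait,W:empty | queues: N=0 E=0 S=0 W=0
Car 6 crosses at step 2

2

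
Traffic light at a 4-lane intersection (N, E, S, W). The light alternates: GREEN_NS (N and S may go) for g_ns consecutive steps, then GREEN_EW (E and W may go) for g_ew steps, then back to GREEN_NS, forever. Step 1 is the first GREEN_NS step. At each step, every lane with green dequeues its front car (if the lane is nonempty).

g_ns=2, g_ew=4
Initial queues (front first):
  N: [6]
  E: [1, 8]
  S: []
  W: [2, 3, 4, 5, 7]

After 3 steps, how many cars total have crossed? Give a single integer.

Step 1 [NS]: N:car6-GO,E:wait,S:empty,W:wait | queues: N=0 E=2 S=0 W=5
Step 2 [NS]: N:empty,E:wait,S:empty,W:wait | queues: N=0 E=2 S=0 W=5
Step 3 [EW]: N:wait,E:car1-GO,S:wait,W:car2-GO | queues: N=0 E=1 S=0 W=4
Cars crossed by step 3: 3

Answer: 3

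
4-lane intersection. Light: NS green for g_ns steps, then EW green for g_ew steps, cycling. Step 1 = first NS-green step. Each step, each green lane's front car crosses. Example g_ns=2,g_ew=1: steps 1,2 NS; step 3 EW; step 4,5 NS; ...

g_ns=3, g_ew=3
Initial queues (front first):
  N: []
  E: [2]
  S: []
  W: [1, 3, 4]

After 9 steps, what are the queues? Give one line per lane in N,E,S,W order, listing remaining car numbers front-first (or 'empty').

Step 1 [NS]: N:empty,E:wait,S:empty,W:wait | queues: N=0 E=1 S=0 W=3
Step 2 [NS]: N:empty,E:wait,S:empty,W:wait | queues: N=0 E=1 S=0 W=3
Step 3 [NS]: N:empty,E:wait,S:empty,W:wait | queues: N=0 E=1 S=0 W=3
Step 4 [EW]: N:wait,E:car2-GO,S:wait,W:car1-GO | queues: N=0 E=0 S=0 W=2
Step 5 [EW]: N:wait,E:empty,S:wait,W:car3-GO | queues: N=0 E=0 S=0 W=1
Step 6 [EW]: N:wait,E:empty,S:wait,W:car4-GO | queues: N=0 E=0 S=0 W=0

N: empty
E: empty
S: empty
W: empty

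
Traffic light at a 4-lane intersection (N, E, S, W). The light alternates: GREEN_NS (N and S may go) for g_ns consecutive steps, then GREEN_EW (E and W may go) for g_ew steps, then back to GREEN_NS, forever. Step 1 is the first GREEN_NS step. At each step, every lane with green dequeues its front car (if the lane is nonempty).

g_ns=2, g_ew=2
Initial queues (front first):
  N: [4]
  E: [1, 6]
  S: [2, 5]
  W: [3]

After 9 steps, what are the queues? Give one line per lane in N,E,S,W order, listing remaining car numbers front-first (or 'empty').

Step 1 [NS]: N:car4-GO,E:wait,S:car2-GO,W:wait | queues: N=0 E=2 S=1 W=1
Step 2 [NS]: N:empty,E:wait,S:car5-GO,W:wait | queues: N=0 E=2 S=0 W=1
Step 3 [EW]: N:wait,E:car1-GO,S:wait,W:car3-GO | queues: N=0 E=1 S=0 W=0
Step 4 [EW]: N:wait,E:car6-GO,S:wait,W:empty | queues: N=0 E=0 S=0 W=0

N: empty
E: empty
S: empty
W: empty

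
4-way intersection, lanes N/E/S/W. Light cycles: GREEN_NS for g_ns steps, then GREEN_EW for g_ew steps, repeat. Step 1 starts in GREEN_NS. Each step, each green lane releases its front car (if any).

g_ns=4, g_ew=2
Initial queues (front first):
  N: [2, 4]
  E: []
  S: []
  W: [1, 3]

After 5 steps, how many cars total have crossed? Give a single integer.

Answer: 3

Derivation:
Step 1 [NS]: N:car2-GO,E:wait,S:empty,W:wait | queues: N=1 E=0 S=0 W=2
Step 2 [NS]: N:car4-GO,E:wait,S:empty,W:wait | queues: N=0 E=0 S=0 W=2
Step 3 [NS]: N:empty,E:wait,S:empty,W:wait | queues: N=0 E=0 S=0 W=2
Step 4 [NS]: N:empty,E:wait,S:empty,W:wait | queues: N=0 E=0 S=0 W=2
Step 5 [EW]: N:wait,E:empty,S:wait,W:car1-GO | queues: N=0 E=0 S=0 W=1
Cars crossed by step 5: 3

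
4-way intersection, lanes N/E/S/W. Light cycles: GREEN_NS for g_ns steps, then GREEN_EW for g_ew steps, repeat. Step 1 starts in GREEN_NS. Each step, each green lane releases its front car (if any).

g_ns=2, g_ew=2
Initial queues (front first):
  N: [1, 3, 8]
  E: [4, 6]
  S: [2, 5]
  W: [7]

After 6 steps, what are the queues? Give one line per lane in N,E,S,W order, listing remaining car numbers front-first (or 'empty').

Step 1 [NS]: N:car1-GO,E:wait,S:car2-GO,W:wait | queues: N=2 E=2 S=1 W=1
Step 2 [NS]: N:car3-GO,E:wait,S:car5-GO,W:wait | queues: N=1 E=2 S=0 W=1
Step 3 [EW]: N:wait,E:car4-GO,S:wait,W:car7-GO | queues: N=1 E=1 S=0 W=0
Step 4 [EW]: N:wait,E:car6-GO,S:wait,W:empty | queues: N=1 E=0 S=0 W=0
Step 5 [NS]: N:car8-GO,E:wait,S:empty,W:wait | queues: N=0 E=0 S=0 W=0

N: empty
E: empty
S: empty
W: empty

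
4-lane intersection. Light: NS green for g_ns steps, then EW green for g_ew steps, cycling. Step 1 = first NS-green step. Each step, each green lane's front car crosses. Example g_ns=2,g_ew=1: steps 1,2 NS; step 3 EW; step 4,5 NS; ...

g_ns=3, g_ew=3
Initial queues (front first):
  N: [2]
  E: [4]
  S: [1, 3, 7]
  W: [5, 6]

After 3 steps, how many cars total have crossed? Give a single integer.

Step 1 [NS]: N:car2-GO,E:wait,S:car1-GO,W:wait | queues: N=0 E=1 S=2 W=2
Step 2 [NS]: N:empty,E:wait,S:car3-GO,W:wait | queues: N=0 E=1 S=1 W=2
Step 3 [NS]: N:empty,E:wait,S:car7-GO,W:wait | queues: N=0 E=1 S=0 W=2
Cars crossed by step 3: 4

Answer: 4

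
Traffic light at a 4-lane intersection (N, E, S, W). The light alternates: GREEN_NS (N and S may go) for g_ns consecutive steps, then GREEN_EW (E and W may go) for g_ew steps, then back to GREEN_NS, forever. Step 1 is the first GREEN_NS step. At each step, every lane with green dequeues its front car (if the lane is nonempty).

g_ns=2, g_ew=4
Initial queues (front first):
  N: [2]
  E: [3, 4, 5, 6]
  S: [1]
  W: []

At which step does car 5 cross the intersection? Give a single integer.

Step 1 [NS]: N:car2-GO,E:wait,S:car1-GO,W:wait | queues: N=0 E=4 S=0 W=0
Step 2 [NS]: N:empty,E:wait,S:empty,W:wait | queues: N=0 E=4 S=0 W=0
Step 3 [EW]: N:wait,E:car3-GO,S:wait,W:empty | queues: N=0 E=3 S=0 W=0
Step 4 [EW]: N:wait,E:car4-GO,S:wait,W:empty | queues: N=0 E=2 S=0 W=0
Step 5 [EW]: N:wait,E:car5-GO,S:wait,W:empty | queues: N=0 E=1 S=0 W=0
Step 6 [EW]: N:wait,E:car6-GO,S:wait,W:empty | queues: N=0 E=0 S=0 W=0
Car 5 crosses at step 5

5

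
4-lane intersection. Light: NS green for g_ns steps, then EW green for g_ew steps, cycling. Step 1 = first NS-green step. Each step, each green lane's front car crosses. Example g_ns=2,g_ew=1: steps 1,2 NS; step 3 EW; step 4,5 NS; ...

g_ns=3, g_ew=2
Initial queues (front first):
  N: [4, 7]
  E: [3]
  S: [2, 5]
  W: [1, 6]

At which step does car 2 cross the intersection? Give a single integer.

Step 1 [NS]: N:car4-GO,E:wait,S:car2-GO,W:wait | queues: N=1 E=1 S=1 W=2
Step 2 [NS]: N:car7-GO,E:wait,S:car5-GO,W:wait | queues: N=0 E=1 S=0 W=2
Step 3 [NS]: N:empty,E:wait,S:empty,W:wait | queues: N=0 E=1 S=0 W=2
Step 4 [EW]: N:wait,E:car3-GO,S:wait,W:car1-GO | queues: N=0 E=0 S=0 W=1
Step 5 [EW]: N:wait,E:empty,S:wait,W:car6-GO | queues: N=0 E=0 S=0 W=0
Car 2 crosses at step 1

1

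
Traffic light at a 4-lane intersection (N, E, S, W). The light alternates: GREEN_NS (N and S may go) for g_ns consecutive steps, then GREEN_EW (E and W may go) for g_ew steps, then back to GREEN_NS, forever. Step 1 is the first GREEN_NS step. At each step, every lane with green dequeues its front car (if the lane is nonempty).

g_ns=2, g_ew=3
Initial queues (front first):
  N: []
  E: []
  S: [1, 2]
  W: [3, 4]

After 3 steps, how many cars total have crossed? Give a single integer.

Answer: 3

Derivation:
Step 1 [NS]: N:empty,E:wait,S:car1-GO,W:wait | queues: N=0 E=0 S=1 W=2
Step 2 [NS]: N:empty,E:wait,S:car2-GO,W:wait | queues: N=0 E=0 S=0 W=2
Step 3 [EW]: N:wait,E:empty,S:wait,W:car3-GO | queues: N=0 E=0 S=0 W=1
Cars crossed by step 3: 3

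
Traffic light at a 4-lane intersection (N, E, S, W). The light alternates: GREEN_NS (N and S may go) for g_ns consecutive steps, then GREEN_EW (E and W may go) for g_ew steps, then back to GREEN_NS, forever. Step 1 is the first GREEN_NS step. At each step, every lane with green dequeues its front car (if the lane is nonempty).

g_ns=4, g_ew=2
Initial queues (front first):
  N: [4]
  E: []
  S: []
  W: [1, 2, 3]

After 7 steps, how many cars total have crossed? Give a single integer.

Step 1 [NS]: N:car4-GO,E:wait,S:empty,W:wait | queues: N=0 E=0 S=0 W=3
Step 2 [NS]: N:empty,E:wait,S:empty,W:wait | queues: N=0 E=0 S=0 W=3
Step 3 [NS]: N:empty,E:wait,S:empty,W:wait | queues: N=0 E=0 S=0 W=3
Step 4 [NS]: N:empty,E:wait,S:empty,W:wait | queues: N=0 E=0 S=0 W=3
Step 5 [EW]: N:wait,E:empty,S:wait,W:car1-GO | queues: N=0 E=0 S=0 W=2
Step 6 [EW]: N:wait,E:empty,S:wait,W:car2-GO | queues: N=0 E=0 S=0 W=1
Step 7 [NS]: N:empty,E:wait,S:empty,W:wait | queues: N=0 E=0 S=0 W=1
Cars crossed by step 7: 3

Answer: 3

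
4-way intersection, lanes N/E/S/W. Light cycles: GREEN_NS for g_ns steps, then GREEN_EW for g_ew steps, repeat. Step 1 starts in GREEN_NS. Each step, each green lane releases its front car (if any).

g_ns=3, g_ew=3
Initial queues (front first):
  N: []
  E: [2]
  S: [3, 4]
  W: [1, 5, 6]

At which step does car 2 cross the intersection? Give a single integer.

Step 1 [NS]: N:empty,E:wait,S:car3-GO,W:wait | queues: N=0 E=1 S=1 W=3
Step 2 [NS]: N:empty,E:wait,S:car4-GO,W:wait | queues: N=0 E=1 S=0 W=3
Step 3 [NS]: N:empty,E:wait,S:empty,W:wait | queues: N=0 E=1 S=0 W=3
Step 4 [EW]: N:wait,E:car2-GO,S:wait,W:car1-GO | queues: N=0 E=0 S=0 W=2
Step 5 [EW]: N:wait,E:empty,S:wait,W:car5-GO | queues: N=0 E=0 S=0 W=1
Step 6 [EW]: N:wait,E:empty,S:wait,W:car6-GO | queues: N=0 E=0 S=0 W=0
Car 2 crosses at step 4

4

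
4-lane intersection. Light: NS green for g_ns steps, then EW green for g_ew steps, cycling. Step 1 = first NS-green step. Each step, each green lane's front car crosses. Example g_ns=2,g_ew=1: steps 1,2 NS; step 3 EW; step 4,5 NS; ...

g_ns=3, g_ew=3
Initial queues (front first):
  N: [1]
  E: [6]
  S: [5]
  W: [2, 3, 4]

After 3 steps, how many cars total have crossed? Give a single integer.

Answer: 2

Derivation:
Step 1 [NS]: N:car1-GO,E:wait,S:car5-GO,W:wait | queues: N=0 E=1 S=0 W=3
Step 2 [NS]: N:empty,E:wait,S:empty,W:wait | queues: N=0 E=1 S=0 W=3
Step 3 [NS]: N:empty,E:wait,S:empty,W:wait | queues: N=0 E=1 S=0 W=3
Cars crossed by step 3: 2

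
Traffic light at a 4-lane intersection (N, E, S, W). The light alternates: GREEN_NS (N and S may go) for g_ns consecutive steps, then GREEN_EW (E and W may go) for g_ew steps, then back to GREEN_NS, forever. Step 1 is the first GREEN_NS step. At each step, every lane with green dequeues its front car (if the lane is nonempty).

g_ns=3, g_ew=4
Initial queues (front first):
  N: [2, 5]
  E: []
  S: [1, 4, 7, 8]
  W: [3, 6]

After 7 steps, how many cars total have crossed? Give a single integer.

Step 1 [NS]: N:car2-GO,E:wait,S:car1-GO,W:wait | queues: N=1 E=0 S=3 W=2
Step 2 [NS]: N:car5-GO,E:wait,S:car4-GO,W:wait | queues: N=0 E=0 S=2 W=2
Step 3 [NS]: N:empty,E:wait,S:car7-GO,W:wait | queues: N=0 E=0 S=1 W=2
Step 4 [EW]: N:wait,E:empty,S:wait,W:car3-GO | queues: N=0 E=0 S=1 W=1
Step 5 [EW]: N:wait,E:empty,S:wait,W:car6-GO | queues: N=0 E=0 S=1 W=0
Step 6 [EW]: N:wait,E:empty,S:wait,W:empty | queues: N=0 E=0 S=1 W=0
Step 7 [EW]: N:wait,E:empty,S:wait,W:empty | queues: N=0 E=0 S=1 W=0
Cars crossed by step 7: 7

Answer: 7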